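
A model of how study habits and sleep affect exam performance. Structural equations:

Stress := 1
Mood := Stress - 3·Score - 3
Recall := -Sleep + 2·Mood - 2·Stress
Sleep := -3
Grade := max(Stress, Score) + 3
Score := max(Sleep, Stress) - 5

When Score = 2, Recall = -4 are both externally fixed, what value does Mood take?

The joint intervention fixes Score = 2, Recall = -4, removing each variable's own equation.
Mood = Stress - 3·Score - 3  [with Stress=1, Score=2]  = -8

-8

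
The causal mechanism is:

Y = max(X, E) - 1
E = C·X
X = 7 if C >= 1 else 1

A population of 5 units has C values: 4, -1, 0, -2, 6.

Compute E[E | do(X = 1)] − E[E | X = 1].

Under do(X=1), X's equation is replaced by X=1 for every unit. Per-unit E: 4, -1, 0, -2, 6. Mean = 1.4.
E[E|X=1] averages over only the 3 units with X=1 (C = -1, 0, -2): E = -1, 0, -2, mean -1.
Difference = 1.4 − (-1) = 2.4.

2.4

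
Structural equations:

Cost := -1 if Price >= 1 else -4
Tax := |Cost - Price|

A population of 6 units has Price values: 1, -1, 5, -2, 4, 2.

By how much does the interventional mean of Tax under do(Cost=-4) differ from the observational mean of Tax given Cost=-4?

3

Under do(Cost=-4), Cost's equation is replaced by Cost=-4 for every unit. Per-unit Tax: 5, 3, 9, 2, 8, 6. Mean = 5.5.
E[Tax|Cost=-4] averages over only the 2 units with Cost=-4 (Price = -1, -2): Tax = 3, 2, mean 2.5.
Difference = 5.5 − 2.5 = 3.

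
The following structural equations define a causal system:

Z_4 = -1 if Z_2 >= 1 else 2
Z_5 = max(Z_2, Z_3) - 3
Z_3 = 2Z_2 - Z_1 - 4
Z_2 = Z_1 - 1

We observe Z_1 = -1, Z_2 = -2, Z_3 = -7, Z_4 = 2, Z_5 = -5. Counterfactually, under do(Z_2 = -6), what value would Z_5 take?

do(Z_2=-6) replaces the equation Z_2 = Z_1 - 1 with the constant Z_2 = -6.
Z_3 = 2Z_2 - Z_1 - 4  [with Z_2=-6, Z_1=-1]  = -15
Z_5 = max(Z_2, Z_3) - 3  [with Z_2=-6, Z_3=-15]  = -9

-9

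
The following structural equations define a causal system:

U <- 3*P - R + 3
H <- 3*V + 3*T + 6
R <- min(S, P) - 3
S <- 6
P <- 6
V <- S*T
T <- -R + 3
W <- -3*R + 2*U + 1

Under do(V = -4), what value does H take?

-6

Intervening sets V = -4 and removes its equation (V <- S*T).
R = min(S, P) - 3  [with S=6, P=6]  = 3
T = -R + 3  [with R=3]  = 0
H = 3*V + 3*T + 6  [with V=-4, T=0]  = -6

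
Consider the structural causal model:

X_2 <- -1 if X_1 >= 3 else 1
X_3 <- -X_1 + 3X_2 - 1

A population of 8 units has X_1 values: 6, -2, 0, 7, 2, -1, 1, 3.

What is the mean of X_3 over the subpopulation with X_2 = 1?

E[X_3|X_2=1] averages over only the 5 units with X_2=1 (X_1 = -2, 0, 2, -1, 1): X_3 = 4, 2, 0, 3, 1, mean 2.

2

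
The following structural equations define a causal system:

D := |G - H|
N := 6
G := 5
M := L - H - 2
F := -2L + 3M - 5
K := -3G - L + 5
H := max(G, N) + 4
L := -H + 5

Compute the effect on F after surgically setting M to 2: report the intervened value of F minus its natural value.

do(M=2) replaces the equation M := L - H - 2 with the constant M = 2.
H = max(G, N) + 4  [with G=5, N=6]  = 10
L = -H + 5  [with H=10]  = -5
F = -2L + 3M - 5  [with L=-5, M=2]  = 11
Without intervention: H = max(G, N) + 4  [with G=5, N=6]  = 10; L = -H + 5  [with H=10]  = -5; M = L - H - 2  [with L=-5, H=10]  = -17; F = -2L + 3M - 5  [with L=-5, M=-17]  = -46.
Change = 11 − (-46) = 57.

57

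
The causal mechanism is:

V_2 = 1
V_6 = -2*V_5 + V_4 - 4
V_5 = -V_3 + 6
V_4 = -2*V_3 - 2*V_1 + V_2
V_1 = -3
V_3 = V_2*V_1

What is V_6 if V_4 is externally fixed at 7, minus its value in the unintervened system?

Under do(V_4=7), the mechanism V_4 = -2*V_3 - 2*V_1 + V_2 is discarded; V_4 is fixed at 7.
V_3 = V_2*V_1  [with V_2=1, V_1=-3]  = -3
V_5 = -V_3 + 6  [with V_3=-3]  = 9
V_6 = -2*V_5 + V_4 - 4  [with V_5=9, V_4=7]  = -15
Without intervention: V_3 = V_2*V_1  [with V_2=1, V_1=-3]  = -3; V_4 = -2*V_3 - 2*V_1 + V_2  [with V_3=-3, V_1=-3, V_2=1]  = 13; V_5 = -V_3 + 6  [with V_3=-3]  = 9; V_6 = -2*V_5 + V_4 - 4  [with V_5=9, V_4=13]  = -9.
Change = -15 − (-9) = -6.

-6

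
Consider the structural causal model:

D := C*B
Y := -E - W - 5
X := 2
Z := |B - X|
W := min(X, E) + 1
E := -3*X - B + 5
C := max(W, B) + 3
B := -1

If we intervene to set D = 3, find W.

The intervention breaks the incoming arrows to D: D := C*B no longer applies, and D = 3.
Since W is not a descendant of the intervened variable, it is unaffected.
E = -3*X - B + 5  [with X=2, B=-1]  = 0
W = min(X, E) + 1  [with X=2, E=0]  = 1

1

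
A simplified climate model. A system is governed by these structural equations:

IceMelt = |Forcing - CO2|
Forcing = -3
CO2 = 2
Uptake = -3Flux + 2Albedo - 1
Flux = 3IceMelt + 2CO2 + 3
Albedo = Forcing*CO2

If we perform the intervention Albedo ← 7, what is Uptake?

Under do(Albedo=7), the mechanism Albedo = Forcing*CO2 is discarded; Albedo is fixed at 7.
IceMelt = |Forcing - CO2|  [with Forcing=-3, CO2=2]  = 5
Flux = 3IceMelt + 2CO2 + 3  [with IceMelt=5, CO2=2]  = 22
Uptake = -3Flux + 2Albedo - 1  [with Flux=22, Albedo=7]  = -53

-53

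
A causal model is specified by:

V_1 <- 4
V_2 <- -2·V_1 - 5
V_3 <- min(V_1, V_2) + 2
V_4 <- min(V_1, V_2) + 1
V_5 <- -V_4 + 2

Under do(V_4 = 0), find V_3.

-11

Under do(V_4=0), the mechanism V_4 <- min(V_1, V_2) + 1 is discarded; V_4 is fixed at 0.
Since V_3 is not a descendant of the intervened variable, it is unaffected.
V_2 = -2·V_1 - 5  [with V_1=4]  = -13
V_3 = min(V_1, V_2) + 2  [with V_1=4, V_2=-13]  = -11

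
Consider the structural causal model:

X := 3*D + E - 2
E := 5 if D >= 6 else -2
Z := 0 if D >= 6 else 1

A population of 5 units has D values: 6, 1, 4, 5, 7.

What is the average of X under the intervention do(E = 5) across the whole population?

16.8

The intervention sets E=5 in all 5 units regardless of D. Recomputing X per unit gives 21, 6, 15, 18, 24; average 16.8.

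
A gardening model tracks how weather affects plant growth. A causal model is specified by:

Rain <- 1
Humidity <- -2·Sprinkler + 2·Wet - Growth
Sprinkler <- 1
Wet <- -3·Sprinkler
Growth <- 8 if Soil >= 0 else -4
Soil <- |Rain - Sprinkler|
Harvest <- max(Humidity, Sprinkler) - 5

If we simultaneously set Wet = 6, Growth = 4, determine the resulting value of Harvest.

Under do(Wet = 6, Growth = 4), each intervened variable's structural equation is replaced by its fixed value.
Humidity = -2·Sprinkler + 2·Wet - Growth  [with Sprinkler=1, Wet=6, Growth=4]  = 6
Harvest = max(Humidity, Sprinkler) - 5  [with Humidity=6, Sprinkler=1]  = 1

1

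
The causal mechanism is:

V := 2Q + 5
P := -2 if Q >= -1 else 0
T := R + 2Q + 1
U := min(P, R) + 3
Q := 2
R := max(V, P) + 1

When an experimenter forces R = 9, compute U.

Intervening sets R = 9 and removes its equation (R := max(V, P) + 1).
P = -2 if Q >= -1 else 0  [with Q=2]  = -2
U = min(P, R) + 3  [with P=-2, R=9]  = 1

1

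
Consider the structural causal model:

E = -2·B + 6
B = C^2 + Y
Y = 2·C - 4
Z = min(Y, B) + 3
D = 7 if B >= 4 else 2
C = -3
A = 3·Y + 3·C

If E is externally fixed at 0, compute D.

Under do(E=0), the mechanism E = -2·B + 6 is discarded; E is fixed at 0.
Since D is not a descendant of the intervened variable, it is unaffected.
Y = 2·C - 4  [with C=-3]  = -10
B = C^2 + Y  [with C=-3, Y=-10]  = -1
D = 7 if B >= 4 else 2  [with B=-1]  = 2

2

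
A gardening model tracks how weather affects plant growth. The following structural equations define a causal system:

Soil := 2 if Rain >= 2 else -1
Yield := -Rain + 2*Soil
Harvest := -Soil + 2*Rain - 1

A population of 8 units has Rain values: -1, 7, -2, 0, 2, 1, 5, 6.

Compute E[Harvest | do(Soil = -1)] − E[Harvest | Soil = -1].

Every unit gets Soil=-1 under the intervention. Harvest values become -2, 14, -4, 0, 4, 2, 10, 12; E[Harvest|do(Soil=-1)] = 4.5.
Conditioning on Soil=-1 selects the 4 unit(s) with Rain ∈ {-1, -2, 0, 1}. Their Harvest values: -2, -4, 0, 2. Mean = -1.
Difference = 4.5 − (-1) = 5.5.

5.5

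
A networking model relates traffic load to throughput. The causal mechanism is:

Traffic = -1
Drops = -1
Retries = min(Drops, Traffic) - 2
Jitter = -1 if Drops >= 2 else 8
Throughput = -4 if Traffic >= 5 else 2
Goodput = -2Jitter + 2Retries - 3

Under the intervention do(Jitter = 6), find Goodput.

Under do(Jitter=6), the mechanism Jitter = -1 if Drops >= 2 else 8 is discarded; Jitter is fixed at 6.
Retries = min(Drops, Traffic) - 2  [with Drops=-1, Traffic=-1]  = -3
Goodput = -2Jitter + 2Retries - 3  [with Jitter=6, Retries=-3]  = -21

-21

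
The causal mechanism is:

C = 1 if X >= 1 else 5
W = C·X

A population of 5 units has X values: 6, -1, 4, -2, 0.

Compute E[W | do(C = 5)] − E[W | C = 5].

12

The intervention sets C=5 in all 5 units regardless of X. Recomputing W per unit gives 30, -5, 20, -10, 0; average 7.
Conditioning on C=5 selects the 3 unit(s) with X ∈ {-1, -2, 0}. Their W values: -5, -10, 0. Mean = -5.
Difference = 7 − (-5) = 12.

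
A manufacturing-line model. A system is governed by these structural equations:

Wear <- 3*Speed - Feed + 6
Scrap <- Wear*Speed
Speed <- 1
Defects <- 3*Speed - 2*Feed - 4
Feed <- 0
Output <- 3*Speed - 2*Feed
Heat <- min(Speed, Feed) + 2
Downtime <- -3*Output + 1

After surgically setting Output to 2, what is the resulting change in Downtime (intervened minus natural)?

3

do(Output=2) replaces the equation Output <- 3*Speed - 2*Feed with the constant Output = 2.
Downtime = -3*Output + 1  [with Output=2]  = -5
Without intervention: Output = 3*Speed - 2*Feed  [with Speed=1, Feed=0]  = 3; Downtime = -3*Output + 1  [with Output=3]  = -8.
Change = -5 − (-8) = 3.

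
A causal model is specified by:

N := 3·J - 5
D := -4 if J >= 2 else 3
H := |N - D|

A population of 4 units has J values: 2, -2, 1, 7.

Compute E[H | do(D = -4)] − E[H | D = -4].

The intervention sets D=-4 in all 4 units regardless of J. Recomputing H per unit gives 5, 7, 2, 20; average 8.5.
Observing D=-4 restricts to units where D's equation naturally yields -4: J ∈ {2, 7}. In that subpopulation H = 5, 20, mean 12.5.
Difference = 8.5 − 12.5 = -4.

-4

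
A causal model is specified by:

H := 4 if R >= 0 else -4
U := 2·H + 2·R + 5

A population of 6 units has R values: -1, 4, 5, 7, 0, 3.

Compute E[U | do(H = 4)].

19

Every unit gets H=4 under the intervention. U values become 11, 21, 23, 27, 13, 19; E[U|do(H=4)] = 19.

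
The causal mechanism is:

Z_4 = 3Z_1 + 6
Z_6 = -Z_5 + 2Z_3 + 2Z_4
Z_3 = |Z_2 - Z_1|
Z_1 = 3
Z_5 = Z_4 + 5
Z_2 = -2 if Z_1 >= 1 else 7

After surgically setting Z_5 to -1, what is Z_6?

41

The intervention breaks the incoming arrows to Z_5: Z_5 = Z_4 + 5 no longer applies, and Z_5 = -1.
Z_2 = -2 if Z_1 >= 1 else 7  [with Z_1=3]  = -2
Z_3 = |Z_2 - Z_1|  [with Z_2=-2, Z_1=3]  = 5
Z_4 = 3Z_1 + 6  [with Z_1=3]  = 15
Z_6 = -Z_5 + 2Z_3 + 2Z_4  [with Z_5=-1, Z_3=5, Z_4=15]  = 41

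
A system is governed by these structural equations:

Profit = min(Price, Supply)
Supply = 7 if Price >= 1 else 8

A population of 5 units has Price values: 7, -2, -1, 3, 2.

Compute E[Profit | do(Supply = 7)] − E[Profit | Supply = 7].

The intervention sets Supply=7 in all 5 units regardless of Price. Recomputing Profit per unit gives 7, -2, -1, 3, 2; average 1.8.
Observing Supply=7 restricts to units where Supply's equation naturally yields 7: Price ∈ {7, 3, 2}. In that subpopulation Profit = 7, 3, 2, mean 4.
Difference = 1.8 − 4 = -2.2.

-2.2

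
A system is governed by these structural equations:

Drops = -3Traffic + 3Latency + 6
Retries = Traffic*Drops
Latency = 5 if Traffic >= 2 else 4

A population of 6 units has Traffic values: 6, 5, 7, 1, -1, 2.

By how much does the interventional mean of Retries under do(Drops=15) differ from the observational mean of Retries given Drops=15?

27.5

Under do(Drops=15), Drops's equation is replaced by Drops=15 for every unit. Per-unit Retries: 90, 75, 105, 15, -15, 30. Mean = 50.
Conditioning on Drops=15 selects the 2 unit(s) with Traffic ∈ {1, 2}. Their Retries values: 15, 30. Mean = 22.5.
Difference = 50 − 22.5 = 27.5.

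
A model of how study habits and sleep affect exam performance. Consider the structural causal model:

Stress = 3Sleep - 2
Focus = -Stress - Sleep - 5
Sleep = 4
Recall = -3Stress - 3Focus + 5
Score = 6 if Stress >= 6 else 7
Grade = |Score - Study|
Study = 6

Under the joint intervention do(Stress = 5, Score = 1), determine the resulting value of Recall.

32

Setting Stress = 5, Score = 1 by intervention discards those variables' equations.
Focus = -Stress - Sleep - 5  [with Stress=5, Sleep=4]  = -14
Recall = -3Stress - 3Focus + 5  [with Stress=5, Focus=-14]  = 32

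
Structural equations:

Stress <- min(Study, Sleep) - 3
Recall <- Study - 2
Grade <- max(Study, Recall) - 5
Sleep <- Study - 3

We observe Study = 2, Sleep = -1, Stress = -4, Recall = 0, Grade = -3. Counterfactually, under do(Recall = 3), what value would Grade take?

-2

Intervening sets Recall = 3 and removes its equation (Recall <- Study - 2).
Grade = max(Study, Recall) - 5  [with Study=2, Recall=3]  = -2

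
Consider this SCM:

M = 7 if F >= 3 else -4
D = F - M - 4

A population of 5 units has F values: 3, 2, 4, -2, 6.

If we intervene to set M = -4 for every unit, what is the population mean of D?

2.6

Every unit gets M=-4 under the intervention. D values become 3, 2, 4, -2, 6; E[D|do(M=-4)] = 2.6.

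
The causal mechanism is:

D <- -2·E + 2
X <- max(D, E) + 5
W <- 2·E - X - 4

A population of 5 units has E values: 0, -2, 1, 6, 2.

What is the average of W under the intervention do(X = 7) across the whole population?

-8.2

Under do(X=7), X's equation is replaced by X=7 for every unit. Per-unit W: -11, -15, -9, 1, -7. Mean = -8.2.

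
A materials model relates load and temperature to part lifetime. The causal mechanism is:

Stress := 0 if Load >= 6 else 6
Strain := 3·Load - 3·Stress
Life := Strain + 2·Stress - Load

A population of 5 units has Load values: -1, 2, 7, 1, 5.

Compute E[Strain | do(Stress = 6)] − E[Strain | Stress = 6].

Every unit gets Stress=6 under the intervention. Strain values become -21, -12, 3, -15, -3; E[Strain|do(Stress=6)] = -9.6.
Conditioning on Stress=6 selects the 4 unit(s) with Load ∈ {-1, 2, 1, 5}. Their Strain values: -21, -12, -15, -3. Mean = -12.75.
Difference = -9.6 − (-12.75) = 3.15.

3.15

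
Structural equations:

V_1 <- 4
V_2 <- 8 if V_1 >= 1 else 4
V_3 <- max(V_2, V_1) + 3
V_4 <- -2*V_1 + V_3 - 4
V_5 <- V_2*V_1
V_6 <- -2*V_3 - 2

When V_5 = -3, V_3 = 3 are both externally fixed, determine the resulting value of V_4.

-9

Under do(V_5 = -3, V_3 = 3), each intervened variable's structural equation is replaced by its fixed value.
V_4 = -2*V_1 + V_3 - 4  [with V_1=4, V_3=3]  = -9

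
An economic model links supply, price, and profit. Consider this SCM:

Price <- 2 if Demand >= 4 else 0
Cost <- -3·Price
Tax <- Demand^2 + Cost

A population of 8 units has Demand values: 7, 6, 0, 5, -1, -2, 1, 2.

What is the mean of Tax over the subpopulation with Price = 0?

Observing Price=0 restricts to units where Price's equation naturally yields 0: Demand ∈ {0, -1, -2, 1, 2}. In that subpopulation Tax = 0, 1, 4, 1, 4, mean 2.

2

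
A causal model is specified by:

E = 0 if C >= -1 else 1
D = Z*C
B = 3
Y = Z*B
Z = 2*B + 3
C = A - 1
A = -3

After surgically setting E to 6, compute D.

-36

Intervening sets E = 6 and removes its equation (E = 0 if C >= -1 else 1).
Since D is not a descendant of the intervened variable, it is unaffected.
C = A - 1  [with A=-3]  = -4
Z = 2*B + 3  [with B=3]  = 9
D = Z*C  [with Z=9, C=-4]  = -36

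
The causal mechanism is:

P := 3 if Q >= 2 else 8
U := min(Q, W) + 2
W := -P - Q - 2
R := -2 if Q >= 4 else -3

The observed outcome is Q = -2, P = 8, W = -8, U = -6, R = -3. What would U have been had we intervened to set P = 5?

-3

Under do(P=5), the mechanism P := 3 if Q >= 2 else 8 is discarded; P is fixed at 5.
W = -P - Q - 2  [with P=5, Q=-2]  = -5
U = min(Q, W) + 2  [with Q=-2, W=-5]  = -3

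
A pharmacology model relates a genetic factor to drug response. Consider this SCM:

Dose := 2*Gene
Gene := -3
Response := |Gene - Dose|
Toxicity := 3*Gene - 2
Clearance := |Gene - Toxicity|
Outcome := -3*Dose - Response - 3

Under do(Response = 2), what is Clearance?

do(Response=2) replaces the equation Response := |Gene - Dose| with the constant Response = 2.
Clearance is not downstream of the intervention, so its value is determined by the original equations.
Toxicity = 3*Gene - 2  [with Gene=-3]  = -11
Clearance = |Gene - Toxicity|  [with Gene=-3, Toxicity=-11]  = 8

8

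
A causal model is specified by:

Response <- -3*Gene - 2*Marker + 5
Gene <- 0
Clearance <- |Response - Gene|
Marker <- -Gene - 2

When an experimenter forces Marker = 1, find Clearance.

Under do(Marker=1), the mechanism Marker <- -Gene - 2 is discarded; Marker is fixed at 1.
Response = -3*Gene - 2*Marker + 5  [with Gene=0, Marker=1]  = 3
Clearance = |Response - Gene|  [with Response=3, Gene=0]  = 3

3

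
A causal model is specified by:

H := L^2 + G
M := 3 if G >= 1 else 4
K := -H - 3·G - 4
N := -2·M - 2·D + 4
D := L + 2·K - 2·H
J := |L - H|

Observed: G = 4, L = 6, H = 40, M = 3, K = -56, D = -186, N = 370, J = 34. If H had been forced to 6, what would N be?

The intervention breaks the incoming arrows to H: H := L^2 + G no longer applies, and H = 6.
M = 3 if G >= 1 else 4  [with G=4]  = 3
K = -H - 3·G - 4  [with H=6, G=4]  = -22
D = L + 2·K - 2·H  [with L=6, K=-22, H=6]  = -50
N = -2·M - 2·D + 4  [with M=3, D=-50]  = 98

98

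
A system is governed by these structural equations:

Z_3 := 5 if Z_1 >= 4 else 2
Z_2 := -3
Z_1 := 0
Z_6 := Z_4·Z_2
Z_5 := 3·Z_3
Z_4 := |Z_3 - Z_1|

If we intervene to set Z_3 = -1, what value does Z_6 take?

-3

The intervention breaks the incoming arrows to Z_3: Z_3 := 5 if Z_1 >= 4 else 2 no longer applies, and Z_3 = -1.
Z_4 = |Z_3 - Z_1|  [with Z_3=-1, Z_1=0]  = 1
Z_6 = Z_4·Z_2  [with Z_4=1, Z_2=-3]  = -3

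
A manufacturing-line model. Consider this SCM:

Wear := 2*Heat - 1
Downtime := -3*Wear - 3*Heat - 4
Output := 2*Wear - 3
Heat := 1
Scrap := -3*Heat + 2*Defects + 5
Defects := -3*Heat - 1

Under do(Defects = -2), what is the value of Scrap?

The intervention breaks the incoming arrows to Defects: Defects := -3*Heat - 1 no longer applies, and Defects = -2.
Scrap = -3*Heat + 2*Defects + 5  [with Heat=1, Defects=-2]  = -2

-2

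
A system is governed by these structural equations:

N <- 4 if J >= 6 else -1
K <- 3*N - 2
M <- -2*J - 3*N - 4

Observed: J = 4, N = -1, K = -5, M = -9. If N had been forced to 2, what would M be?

-18

Under do(N=2), the mechanism N <- 4 if J >= 6 else -1 is discarded; N is fixed at 2.
M = -2*J - 3*N - 4  [with J=4, N=2]  = -18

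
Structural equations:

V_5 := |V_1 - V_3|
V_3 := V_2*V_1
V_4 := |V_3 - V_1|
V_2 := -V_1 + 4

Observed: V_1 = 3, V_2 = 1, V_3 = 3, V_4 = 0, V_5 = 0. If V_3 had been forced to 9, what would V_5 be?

do(V_3=9) replaces the equation V_3 := V_2*V_1 with the constant V_3 = 9.
V_5 = |V_1 - V_3|  [with V_1=3, V_3=9]  = 6

6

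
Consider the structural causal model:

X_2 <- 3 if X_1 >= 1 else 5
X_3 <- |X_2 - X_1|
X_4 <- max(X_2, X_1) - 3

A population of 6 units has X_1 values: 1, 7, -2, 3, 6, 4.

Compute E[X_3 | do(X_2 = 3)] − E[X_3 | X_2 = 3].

0.5

Under do(X_2=3), X_2's equation is replaced by X_2=3 for every unit. Per-unit X_3: 2, 4, 5, 0, 3, 1. Mean = 2.5.
Observing X_2=3 restricts to units where X_2's equation naturally yields 3: X_1 ∈ {1, 7, 3, 6, 4}. In that subpopulation X_3 = 2, 4, 0, 3, 1, mean 2.
Difference = 2.5 − 2 = 0.5.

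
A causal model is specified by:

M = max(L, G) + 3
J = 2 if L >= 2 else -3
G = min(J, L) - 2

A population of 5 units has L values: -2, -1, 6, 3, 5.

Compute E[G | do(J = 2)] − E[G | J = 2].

The intervention sets J=2 in all 5 units regardless of L. Recomputing G per unit gives -4, -3, 0, 0, 0; average -1.4.
E[G|J=2] averages over only the 3 units with J=2 (L = 6, 3, 5): G = 0, 0, 0, mean 0.
Difference = -1.4 − 0 = -1.4.

-1.4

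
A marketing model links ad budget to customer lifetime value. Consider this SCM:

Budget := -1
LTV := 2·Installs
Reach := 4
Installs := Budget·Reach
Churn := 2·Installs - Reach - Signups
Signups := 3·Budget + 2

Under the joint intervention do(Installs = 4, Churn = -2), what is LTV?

8

Setting Installs = 4, Churn = -2 by intervention discards those variables' equations.
LTV = 2·Installs  [with Installs=4]  = 8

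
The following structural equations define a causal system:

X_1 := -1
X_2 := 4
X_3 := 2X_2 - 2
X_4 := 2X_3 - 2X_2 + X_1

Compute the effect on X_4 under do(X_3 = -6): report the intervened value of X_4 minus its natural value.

-24

The intervention breaks the incoming arrows to X_3: X_3 := 2X_2 - 2 no longer applies, and X_3 = -6.
X_4 = 2X_3 - 2X_2 + X_1  [with X_3=-6, X_2=4, X_1=-1]  = -21
Without intervention: X_3 = 2X_2 - 2  [with X_2=4]  = 6; X_4 = 2X_3 - 2X_2 + X_1  [with X_3=6, X_2=4, X_1=-1]  = 3.
Change = -21 − 3 = -24.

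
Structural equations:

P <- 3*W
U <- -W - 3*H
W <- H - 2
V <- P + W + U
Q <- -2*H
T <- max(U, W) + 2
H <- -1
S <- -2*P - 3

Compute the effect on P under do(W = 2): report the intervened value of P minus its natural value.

15

The intervention breaks the incoming arrows to W: W <- H - 2 no longer applies, and W = 2.
P = 3*W  [with W=2]  = 6
Without intervention: W = H - 2  [with H=-1]  = -3; P = 3*W  [with W=-3]  = -9.
Change = 6 − (-9) = 15.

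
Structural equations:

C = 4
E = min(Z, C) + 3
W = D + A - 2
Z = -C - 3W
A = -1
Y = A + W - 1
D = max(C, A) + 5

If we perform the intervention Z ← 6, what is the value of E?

The intervention breaks the incoming arrows to Z: Z = -C - 3W no longer applies, and Z = 6.
E = min(Z, C) + 3  [with Z=6, C=4]  = 7

7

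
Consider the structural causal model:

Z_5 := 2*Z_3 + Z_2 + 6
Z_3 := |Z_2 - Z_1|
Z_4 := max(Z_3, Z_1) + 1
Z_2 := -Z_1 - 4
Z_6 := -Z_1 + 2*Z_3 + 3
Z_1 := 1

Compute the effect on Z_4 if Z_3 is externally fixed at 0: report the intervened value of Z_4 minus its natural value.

-5

The intervention breaks the incoming arrows to Z_3: Z_3 := |Z_2 - Z_1| no longer applies, and Z_3 = 0.
Z_4 = max(Z_3, Z_1) + 1  [with Z_3=0, Z_1=1]  = 2
Without intervention: Z_2 = -Z_1 - 4  [with Z_1=1]  = -5; Z_3 = |Z_2 - Z_1|  [with Z_2=-5, Z_1=1]  = 6; Z_4 = max(Z_3, Z_1) + 1  [with Z_3=6, Z_1=1]  = 7.
Change = 2 − 7 = -5.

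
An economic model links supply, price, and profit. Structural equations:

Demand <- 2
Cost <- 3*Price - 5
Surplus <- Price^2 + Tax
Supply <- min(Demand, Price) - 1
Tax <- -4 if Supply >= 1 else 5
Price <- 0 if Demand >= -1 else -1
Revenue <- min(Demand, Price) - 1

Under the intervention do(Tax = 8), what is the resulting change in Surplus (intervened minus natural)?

3

Intervening sets Tax = 8 and removes its equation (Tax <- -4 if Supply >= 1 else 5).
Price = 0 if Demand >= -1 else -1  [with Demand=2]  = 0
Surplus = Price^2 + Tax  [with Price=0, Tax=8]  = 8
Without intervention: Price = 0 if Demand >= -1 else -1  [with Demand=2]  = 0; Supply = min(Demand, Price) - 1  [with Demand=2, Price=0]  = -1; Tax = -4 if Supply >= 1 else 5  [with Supply=-1]  = 5; Surplus = Price^2 + Tax  [with Price=0, Tax=5]  = 5.
Change = 8 − 5 = 3.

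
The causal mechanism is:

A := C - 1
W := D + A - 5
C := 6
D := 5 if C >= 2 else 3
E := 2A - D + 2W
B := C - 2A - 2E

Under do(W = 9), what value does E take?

Intervening sets W = 9 and removes its equation (W := D + A - 5).
A = C - 1  [with C=6]  = 5
D = 5 if C >= 2 else 3  [with C=6]  = 5
E = 2A - D + 2W  [with A=5, D=5, W=9]  = 23

23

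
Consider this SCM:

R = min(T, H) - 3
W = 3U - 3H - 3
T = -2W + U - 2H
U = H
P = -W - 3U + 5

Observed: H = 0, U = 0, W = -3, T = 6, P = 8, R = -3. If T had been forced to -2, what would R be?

-5

Under do(T=-2), the mechanism T = -2W + U - 2H is discarded; T is fixed at -2.
R = min(T, H) - 3  [with T=-2, H=0]  = -5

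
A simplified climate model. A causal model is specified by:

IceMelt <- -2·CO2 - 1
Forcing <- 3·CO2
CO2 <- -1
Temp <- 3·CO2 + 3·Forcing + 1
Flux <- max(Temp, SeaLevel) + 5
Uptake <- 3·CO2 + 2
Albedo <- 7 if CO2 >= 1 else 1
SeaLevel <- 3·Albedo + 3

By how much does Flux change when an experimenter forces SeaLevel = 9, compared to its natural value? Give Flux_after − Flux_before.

Intervening sets SeaLevel = 9 and removes its equation (SeaLevel <- 3·Albedo + 3).
Forcing = 3·CO2  [with CO2=-1]  = -3
Temp = 3·CO2 + 3·Forcing + 1  [with CO2=-1, Forcing=-3]  = -11
Flux = max(Temp, SeaLevel) + 5  [with Temp=-11, SeaLevel=9]  = 14
Without intervention: Forcing = 3·CO2  [with CO2=-1]  = -3; Temp = 3·CO2 + 3·Forcing + 1  [with CO2=-1, Forcing=-3]  = -11; Albedo = 7 if CO2 >= 1 else 1  [with CO2=-1]  = 1; SeaLevel = 3·Albedo + 3  [with Albedo=1]  = 6; Flux = max(Temp, SeaLevel) + 5  [with Temp=-11, SeaLevel=6]  = 11.
Change = 14 − 11 = 3.

3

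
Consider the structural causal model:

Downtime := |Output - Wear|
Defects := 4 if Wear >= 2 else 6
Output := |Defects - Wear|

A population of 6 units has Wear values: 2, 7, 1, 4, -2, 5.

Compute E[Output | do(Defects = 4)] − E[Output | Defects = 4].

1

Under do(Defects=4), Defects's equation is replaced by Defects=4 for every unit. Per-unit Output: 2, 3, 3, 0, 6, 1. Mean = 2.5.
E[Output|Defects=4] averages over only the 4 units with Defects=4 (Wear = 2, 7, 4, 5): Output = 2, 3, 0, 1, mean 1.5.
Difference = 2.5 − 1.5 = 1.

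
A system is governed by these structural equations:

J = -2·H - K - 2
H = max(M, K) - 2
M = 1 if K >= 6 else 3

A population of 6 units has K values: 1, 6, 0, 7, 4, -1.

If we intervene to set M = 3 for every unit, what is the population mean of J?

-9.5

Every unit gets M=3 under the intervention. J values become -5, -16, -4, -19, -10, -3; E[J|do(M=3)] = -9.5.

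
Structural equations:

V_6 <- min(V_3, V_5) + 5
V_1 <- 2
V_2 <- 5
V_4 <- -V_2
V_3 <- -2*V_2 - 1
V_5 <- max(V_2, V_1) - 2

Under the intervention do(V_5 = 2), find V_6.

-6

The intervention breaks the incoming arrows to V_5: V_5 <- max(V_2, V_1) - 2 no longer applies, and V_5 = 2.
V_3 = -2*V_2 - 1  [with V_2=5]  = -11
V_6 = min(V_3, V_5) + 5  [with V_3=-11, V_5=2]  = -6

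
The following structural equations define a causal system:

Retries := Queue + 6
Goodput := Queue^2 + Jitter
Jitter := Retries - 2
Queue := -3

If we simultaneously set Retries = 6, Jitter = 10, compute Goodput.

19

Setting Retries = 6, Jitter = 10 by intervention discards those variables' equations.
Goodput = Queue^2 + Jitter  [with Queue=-3, Jitter=10]  = 19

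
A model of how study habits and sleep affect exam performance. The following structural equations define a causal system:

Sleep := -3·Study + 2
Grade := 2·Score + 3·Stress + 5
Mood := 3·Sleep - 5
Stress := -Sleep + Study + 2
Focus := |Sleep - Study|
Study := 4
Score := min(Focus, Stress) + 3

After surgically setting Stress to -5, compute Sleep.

Under do(Stress=-5), the mechanism Stress := -Sleep + Study + 2 is discarded; Stress is fixed at -5.
Since Sleep is not a descendant of the intervened variable, it is unaffected.
Sleep = -3·Study + 2  [with Study=4]  = -10

-10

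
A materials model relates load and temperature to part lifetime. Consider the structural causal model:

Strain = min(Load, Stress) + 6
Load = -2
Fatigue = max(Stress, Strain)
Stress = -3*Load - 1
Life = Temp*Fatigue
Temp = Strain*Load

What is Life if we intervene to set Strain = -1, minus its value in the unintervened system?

50

The intervention breaks the incoming arrows to Strain: Strain = min(Load, Stress) + 6 no longer applies, and Strain = -1.
Stress = -3*Load - 1  [with Load=-2]  = 5
Temp = Strain*Load  [with Strain=-1, Load=-2]  = 2
Fatigue = max(Stress, Strain)  [with Stress=5, Strain=-1]  = 5
Life = Temp*Fatigue  [with Temp=2, Fatigue=5]  = 10
Without intervention: Stress = -3*Load - 1  [with Load=-2]  = 5; Strain = min(Load, Stress) + 6  [with Load=-2, Stress=5]  = 4; Temp = Strain*Load  [with Strain=4, Load=-2]  = -8; Fatigue = max(Stress, Strain)  [with Stress=5, Strain=4]  = 5; Life = Temp*Fatigue  [with Temp=-8, Fatigue=5]  = -40.
Change = 10 − (-40) = 50.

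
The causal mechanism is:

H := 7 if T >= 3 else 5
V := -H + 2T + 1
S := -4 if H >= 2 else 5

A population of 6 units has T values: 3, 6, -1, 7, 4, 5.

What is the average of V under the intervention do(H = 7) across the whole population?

2

Every unit gets H=7 under the intervention. V values become 0, 6, -8, 8, 2, 4; E[V|do(H=7)] = 2.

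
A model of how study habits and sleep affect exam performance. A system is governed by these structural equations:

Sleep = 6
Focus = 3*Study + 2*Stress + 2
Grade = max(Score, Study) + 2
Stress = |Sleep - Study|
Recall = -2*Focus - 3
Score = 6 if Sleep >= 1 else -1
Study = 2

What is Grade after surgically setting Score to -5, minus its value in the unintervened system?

-4

Under do(Score=-5), the mechanism Score = 6 if Sleep >= 1 else -1 is discarded; Score is fixed at -5.
Grade = max(Score, Study) + 2  [with Score=-5, Study=2]  = 4
Without intervention: Score = 6 if Sleep >= 1 else -1  [with Sleep=6]  = 6; Grade = max(Score, Study) + 2  [with Score=6, Study=2]  = 8.
Change = 4 − 8 = -4.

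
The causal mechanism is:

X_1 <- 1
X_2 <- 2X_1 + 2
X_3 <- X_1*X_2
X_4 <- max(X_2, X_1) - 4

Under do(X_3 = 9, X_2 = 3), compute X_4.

The joint intervention fixes X_3 = 9, X_2 = 3, removing each variable's own equation.
X_4 = max(X_2, X_1) - 4  [with X_2=3, X_1=1]  = -1

-1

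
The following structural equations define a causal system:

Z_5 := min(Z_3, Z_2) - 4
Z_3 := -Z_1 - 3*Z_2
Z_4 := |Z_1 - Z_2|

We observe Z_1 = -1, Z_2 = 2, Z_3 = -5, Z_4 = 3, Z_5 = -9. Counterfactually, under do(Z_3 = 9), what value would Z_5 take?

-2

do(Z_3=9) replaces the equation Z_3 := -Z_1 - 3*Z_2 with the constant Z_3 = 9.
Z_5 = min(Z_3, Z_2) - 4  [with Z_3=9, Z_2=2]  = -2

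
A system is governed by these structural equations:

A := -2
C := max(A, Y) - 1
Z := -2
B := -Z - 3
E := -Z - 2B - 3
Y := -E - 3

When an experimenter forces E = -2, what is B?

Under do(E=-2), the mechanism E := -Z - 2B - 3 is discarded; E is fixed at -2.
Since B is not a descendant of the intervened variable, it is unaffected.
B = -Z - 3  [with Z=-2]  = -1

-1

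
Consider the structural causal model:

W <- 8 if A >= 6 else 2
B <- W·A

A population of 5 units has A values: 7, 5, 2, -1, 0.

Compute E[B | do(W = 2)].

do(W=2) breaks W's dependence on A. With W=2 fixed, B across the units is 14, 10, 4, -2, 0, mean 5.2.

5.2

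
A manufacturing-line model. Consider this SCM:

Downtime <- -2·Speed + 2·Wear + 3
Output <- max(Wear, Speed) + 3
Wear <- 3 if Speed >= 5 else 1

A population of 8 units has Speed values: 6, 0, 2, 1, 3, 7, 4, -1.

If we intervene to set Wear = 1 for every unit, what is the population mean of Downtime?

-0.5

Under do(Wear=1), Wear's equation is replaced by Wear=1 for every unit. Per-unit Downtime: -7, 5, 1, 3, -1, -9, -3, 7. Mean = -0.5.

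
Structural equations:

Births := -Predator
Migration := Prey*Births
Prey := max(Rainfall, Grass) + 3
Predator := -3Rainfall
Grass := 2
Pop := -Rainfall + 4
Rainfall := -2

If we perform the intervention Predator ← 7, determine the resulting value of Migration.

-35

Under do(Predator=7), the mechanism Predator := -3Rainfall is discarded; Predator is fixed at 7.
Prey = max(Rainfall, Grass) + 3  [with Rainfall=-2, Grass=2]  = 5
Births = -Predator  [with Predator=7]  = -7
Migration = Prey*Births  [with Prey=5, Births=-7]  = -35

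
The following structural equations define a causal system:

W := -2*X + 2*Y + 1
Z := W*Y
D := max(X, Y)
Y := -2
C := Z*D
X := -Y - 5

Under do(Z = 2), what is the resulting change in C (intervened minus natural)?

-16

The intervention breaks the incoming arrows to Z: Z := W*Y no longer applies, and Z = 2.
X = -Y - 5  [with Y=-2]  = -3
D = max(X, Y)  [with X=-3, Y=-2]  = -2
C = Z*D  [with Z=2, D=-2]  = -4
Without intervention: X = -Y - 5  [with Y=-2]  = -3; D = max(X, Y)  [with X=-3, Y=-2]  = -2; W = -2*X + 2*Y + 1  [with X=-3, Y=-2]  = 3; Z = W*Y  [with W=3, Y=-2]  = -6; C = Z*D  [with Z=-6, D=-2]  = 12.
Change = -4 − 12 = -16.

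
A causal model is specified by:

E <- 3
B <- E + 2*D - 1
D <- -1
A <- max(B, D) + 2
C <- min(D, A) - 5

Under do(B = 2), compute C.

-6

do(B=2) replaces the equation B <- E + 2*D - 1 with the constant B = 2.
A = max(B, D) + 2  [with B=2, D=-1]  = 4
C = min(D, A) - 5  [with D=-1, A=4]  = -6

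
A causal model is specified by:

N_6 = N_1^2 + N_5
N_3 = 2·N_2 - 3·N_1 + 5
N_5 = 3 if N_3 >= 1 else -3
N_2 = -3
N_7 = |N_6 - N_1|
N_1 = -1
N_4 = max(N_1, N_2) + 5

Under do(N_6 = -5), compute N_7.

Intervening sets N_6 = -5 and removes its equation (N_6 = N_1^2 + N_5).
N_7 = |N_6 - N_1|  [with N_6=-5, N_1=-1]  = 4

4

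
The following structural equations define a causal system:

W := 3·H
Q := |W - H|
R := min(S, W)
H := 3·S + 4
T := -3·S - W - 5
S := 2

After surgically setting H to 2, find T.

Under do(H=2), the mechanism H := 3·S + 4 is discarded; H is fixed at 2.
W = 3·H  [with H=2]  = 6
T = -3·S - W - 5  [with S=2, W=6]  = -17

-17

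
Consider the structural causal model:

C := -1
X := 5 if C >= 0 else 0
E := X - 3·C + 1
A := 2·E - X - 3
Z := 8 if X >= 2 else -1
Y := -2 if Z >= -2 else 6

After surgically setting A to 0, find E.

4

Under do(A=0), the mechanism A := 2·E - X - 3 is discarded; A is fixed at 0.
Since E is not a descendant of the intervened variable, it is unaffected.
X = 5 if C >= 0 else 0  [with C=-1]  = 0
E = X - 3·C + 1  [with X=0, C=-1]  = 4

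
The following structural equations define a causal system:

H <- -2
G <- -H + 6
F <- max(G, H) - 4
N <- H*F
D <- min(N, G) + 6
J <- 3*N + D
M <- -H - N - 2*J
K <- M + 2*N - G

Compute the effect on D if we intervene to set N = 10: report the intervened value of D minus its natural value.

16

Intervening sets N = 10 and removes its equation (N <- H*F).
G = -H + 6  [with H=-2]  = 8
D = min(N, G) + 6  [with N=10, G=8]  = 14
Without intervention: G = -H + 6  [with H=-2]  = 8; F = max(G, H) - 4  [with G=8, H=-2]  = 4; N = H*F  [with H=-2, F=4]  = -8; D = min(N, G) + 6  [with N=-8, G=8]  = -2.
Change = 14 − (-2) = 16.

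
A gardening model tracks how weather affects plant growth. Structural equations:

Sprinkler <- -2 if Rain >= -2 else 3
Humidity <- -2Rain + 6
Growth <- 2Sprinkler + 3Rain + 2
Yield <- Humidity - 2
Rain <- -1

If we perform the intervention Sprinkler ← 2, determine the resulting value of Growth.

3

The intervention breaks the incoming arrows to Sprinkler: Sprinkler <- -2 if Rain >= -2 else 3 no longer applies, and Sprinkler = 2.
Growth = 2Sprinkler + 3Rain + 2  [with Sprinkler=2, Rain=-1]  = 3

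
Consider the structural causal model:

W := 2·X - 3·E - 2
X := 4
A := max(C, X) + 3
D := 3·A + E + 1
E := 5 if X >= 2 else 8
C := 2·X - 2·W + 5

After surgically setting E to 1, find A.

do(E=1) replaces the equation E := 5 if X >= 2 else 8 with the constant E = 1.
W = 2·X - 3·E - 2  [with X=4, E=1]  = 3
C = 2·X - 2·W + 5  [with X=4, W=3]  = 7
A = max(C, X) + 3  [with C=7, X=4]  = 10

10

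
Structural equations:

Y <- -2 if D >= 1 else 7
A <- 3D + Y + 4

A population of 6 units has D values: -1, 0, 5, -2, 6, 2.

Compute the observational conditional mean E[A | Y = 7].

E[A|Y=7] averages over only the 3 units with Y=7 (D = -1, 0, -2): A = 8, 11, 5, mean 8.

8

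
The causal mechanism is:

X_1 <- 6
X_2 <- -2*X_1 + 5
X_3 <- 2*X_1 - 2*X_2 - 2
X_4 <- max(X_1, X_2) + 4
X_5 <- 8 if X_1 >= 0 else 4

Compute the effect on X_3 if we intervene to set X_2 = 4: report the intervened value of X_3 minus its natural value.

The intervention breaks the incoming arrows to X_2: X_2 <- -2*X_1 + 5 no longer applies, and X_2 = 4.
X_3 = 2*X_1 - 2*X_2 - 2  [with X_1=6, X_2=4]  = 2
Without intervention: X_2 = -2*X_1 + 5  [with X_1=6]  = -7; X_3 = 2*X_1 - 2*X_2 - 2  [with X_1=6, X_2=-7]  = 24.
Change = 2 − 24 = -22.

-22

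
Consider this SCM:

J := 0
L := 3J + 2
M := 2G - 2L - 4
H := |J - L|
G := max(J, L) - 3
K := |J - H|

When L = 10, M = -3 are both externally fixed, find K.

The joint intervention fixes L = 10, M = -3, removing each variable's own equation.
H = |J - L|  [with J=0, L=10]  = 10
K = |J - H|  [with J=0, H=10]  = 10

10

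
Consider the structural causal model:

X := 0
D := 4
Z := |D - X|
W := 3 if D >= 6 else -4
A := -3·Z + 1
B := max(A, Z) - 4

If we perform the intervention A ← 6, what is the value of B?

The intervention breaks the incoming arrows to A: A := -3·Z + 1 no longer applies, and A = 6.
Z = |D - X|  [with D=4, X=0]  = 4
B = max(A, Z) - 4  [with A=6, Z=4]  = 2

2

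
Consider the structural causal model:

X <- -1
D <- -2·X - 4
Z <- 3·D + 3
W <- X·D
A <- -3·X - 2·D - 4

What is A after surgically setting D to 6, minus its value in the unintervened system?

-16

The intervention breaks the incoming arrows to D: D <- -2·X - 4 no longer applies, and D = 6.
A = -3·X - 2·D - 4  [with X=-1, D=6]  = -13
Without intervention: D = -2·X - 4  [with X=-1]  = -2; A = -3·X - 2·D - 4  [with X=-1, D=-2]  = 3.
Change = -13 − 3 = -16.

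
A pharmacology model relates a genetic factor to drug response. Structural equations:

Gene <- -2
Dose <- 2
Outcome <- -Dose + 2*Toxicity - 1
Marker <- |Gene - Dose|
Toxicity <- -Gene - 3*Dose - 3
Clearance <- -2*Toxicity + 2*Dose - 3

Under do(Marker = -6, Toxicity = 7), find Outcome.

Setting Marker = -6, Toxicity = 7 by intervention discards those variables' equations.
Outcome = -Dose + 2*Toxicity - 1  [with Dose=2, Toxicity=7]  = 11

11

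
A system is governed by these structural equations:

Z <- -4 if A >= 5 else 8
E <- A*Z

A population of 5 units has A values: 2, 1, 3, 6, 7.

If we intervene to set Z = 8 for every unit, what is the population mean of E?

Under do(Z=8), Z's equation is replaced by Z=8 for every unit. Per-unit E: 16, 8, 24, 48, 56. Mean = 30.4.

30.4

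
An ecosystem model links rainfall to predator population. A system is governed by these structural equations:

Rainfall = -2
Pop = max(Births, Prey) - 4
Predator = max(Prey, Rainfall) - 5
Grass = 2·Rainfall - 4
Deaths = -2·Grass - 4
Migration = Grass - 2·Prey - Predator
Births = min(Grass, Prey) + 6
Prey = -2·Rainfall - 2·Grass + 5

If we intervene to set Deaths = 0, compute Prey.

25

do(Deaths=0) replaces the equation Deaths = -2·Grass - 4 with the constant Deaths = 0.
Prey is not downstream of the intervention, so its value is determined by the original equations.
Grass = 2·Rainfall - 4  [with Rainfall=-2]  = -8
Prey = -2·Rainfall - 2·Grass + 5  [with Rainfall=-2, Grass=-8]  = 25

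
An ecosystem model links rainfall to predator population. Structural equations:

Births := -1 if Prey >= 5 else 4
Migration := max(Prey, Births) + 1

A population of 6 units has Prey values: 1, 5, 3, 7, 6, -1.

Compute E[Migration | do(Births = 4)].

Every unit gets Births=4 under the intervention. Migration values become 5, 6, 5, 8, 7, 5; E[Migration|do(Births=4)] = 6.

6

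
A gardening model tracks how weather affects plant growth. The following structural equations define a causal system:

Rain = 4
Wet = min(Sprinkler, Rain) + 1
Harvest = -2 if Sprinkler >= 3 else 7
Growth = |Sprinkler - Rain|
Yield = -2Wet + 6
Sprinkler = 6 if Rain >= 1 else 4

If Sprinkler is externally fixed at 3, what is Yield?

do(Sprinkler=3) replaces the equation Sprinkler = 6 if Rain >= 1 else 4 with the constant Sprinkler = 3.
Wet = min(Sprinkler, Rain) + 1  [with Sprinkler=3, Rain=4]  = 4
Yield = -2Wet + 6  [with Wet=4]  = -2

-2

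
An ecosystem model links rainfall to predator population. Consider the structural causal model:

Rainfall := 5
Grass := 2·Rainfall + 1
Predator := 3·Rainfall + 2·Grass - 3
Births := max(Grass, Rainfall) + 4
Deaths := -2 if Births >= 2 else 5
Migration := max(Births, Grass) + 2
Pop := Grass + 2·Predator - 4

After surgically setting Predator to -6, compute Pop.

The intervention breaks the incoming arrows to Predator: Predator := 3·Rainfall + 2·Grass - 3 no longer applies, and Predator = -6.
Grass = 2·Rainfall + 1  [with Rainfall=5]  = 11
Pop = Grass + 2·Predator - 4  [with Grass=11, Predator=-6]  = -5

-5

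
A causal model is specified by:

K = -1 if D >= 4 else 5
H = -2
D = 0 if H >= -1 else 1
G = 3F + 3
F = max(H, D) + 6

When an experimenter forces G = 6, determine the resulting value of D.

1

Under do(G=6), the mechanism G = 3F + 3 is discarded; G is fixed at 6.
No directed path runs from G to D, so D keeps its natural value.
D = 0 if H >= -1 else 1  [with H=-2]  = 1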